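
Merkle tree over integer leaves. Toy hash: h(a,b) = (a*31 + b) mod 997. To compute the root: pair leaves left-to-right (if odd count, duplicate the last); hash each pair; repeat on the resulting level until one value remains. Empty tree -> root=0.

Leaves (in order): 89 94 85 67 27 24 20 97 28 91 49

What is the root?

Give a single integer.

L0: [89, 94, 85, 67, 27, 24, 20, 97, 28, 91, 49]
L1: h(89,94)=(89*31+94)%997=859 h(85,67)=(85*31+67)%997=708 h(27,24)=(27*31+24)%997=861 h(20,97)=(20*31+97)%997=717 h(28,91)=(28*31+91)%997=959 h(49,49)=(49*31+49)%997=571 -> [859, 708, 861, 717, 959, 571]
L2: h(859,708)=(859*31+708)%997=418 h(861,717)=(861*31+717)%997=489 h(959,571)=(959*31+571)%997=390 -> [418, 489, 390]
L3: h(418,489)=(418*31+489)%997=486 h(390,390)=(390*31+390)%997=516 -> [486, 516]
L4: h(486,516)=(486*31+516)%997=627 -> [627]

Answer: 627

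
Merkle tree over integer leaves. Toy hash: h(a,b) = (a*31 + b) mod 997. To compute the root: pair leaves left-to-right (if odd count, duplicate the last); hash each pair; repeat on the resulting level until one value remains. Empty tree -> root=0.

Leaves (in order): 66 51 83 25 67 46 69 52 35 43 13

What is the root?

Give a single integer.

L0: [66, 51, 83, 25, 67, 46, 69, 52, 35, 43, 13]
L1: h(66,51)=(66*31+51)%997=103 h(83,25)=(83*31+25)%997=604 h(67,46)=(67*31+46)%997=129 h(69,52)=(69*31+52)%997=197 h(35,43)=(35*31+43)%997=131 h(13,13)=(13*31+13)%997=416 -> [103, 604, 129, 197, 131, 416]
L2: h(103,604)=(103*31+604)%997=806 h(129,197)=(129*31+197)%997=208 h(131,416)=(131*31+416)%997=489 -> [806, 208, 489]
L3: h(806,208)=(806*31+208)%997=269 h(489,489)=(489*31+489)%997=693 -> [269, 693]
L4: h(269,693)=(269*31+693)%997=59 -> [59]

Answer: 59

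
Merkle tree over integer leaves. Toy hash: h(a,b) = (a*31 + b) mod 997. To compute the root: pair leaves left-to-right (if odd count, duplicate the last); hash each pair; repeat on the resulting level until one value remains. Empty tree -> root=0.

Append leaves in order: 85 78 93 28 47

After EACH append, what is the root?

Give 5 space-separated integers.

Answer: 85 719 340 275 821

Derivation:
After append 85 (leaves=[85]):
  L0: [85]
  root=85
After append 78 (leaves=[85, 78]):
  L0: [85, 78]
  L1: h(85,78)=(85*31+78)%997=719 -> [719]
  root=719
After append 93 (leaves=[85, 78, 93]):
  L0: [85, 78, 93]
  L1: h(85,78)=(85*31+78)%997=719 h(93,93)=(93*31+93)%997=982 -> [719, 982]
  L2: h(719,982)=(719*31+982)%997=340 -> [340]
  root=340
After append 28 (leaves=[85, 78, 93, 28]):
  L0: [85, 78, 93, 28]
  L1: h(85,78)=(85*31+78)%997=719 h(93,28)=(93*31+28)%997=917 -> [719, 917]
  L2: h(719,917)=(719*31+917)%997=275 -> [275]
  root=275
After append 47 (leaves=[85, 78, 93, 28, 47]):
  L0: [85, 78, 93, 28, 47]
  L1: h(85,78)=(85*31+78)%997=719 h(93,28)=(93*31+28)%997=917 h(47,47)=(47*31+47)%997=507 -> [719, 917, 507]
  L2: h(719,917)=(719*31+917)%997=275 h(507,507)=(507*31+507)%997=272 -> [275, 272]
  L3: h(275,272)=(275*31+272)%997=821 -> [821]
  root=821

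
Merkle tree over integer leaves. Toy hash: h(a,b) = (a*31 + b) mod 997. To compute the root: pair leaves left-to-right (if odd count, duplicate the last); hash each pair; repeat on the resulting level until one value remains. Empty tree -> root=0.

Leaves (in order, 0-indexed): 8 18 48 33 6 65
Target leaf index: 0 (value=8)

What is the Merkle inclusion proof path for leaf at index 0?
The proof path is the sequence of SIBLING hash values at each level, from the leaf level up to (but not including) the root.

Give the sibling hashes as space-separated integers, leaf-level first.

Answer: 18 524 56

Derivation:
L0 (leaves): [8, 18, 48, 33, 6, 65], target index=0
L1: h(8,18)=(8*31+18)%997=266 [pair 0] h(48,33)=(48*31+33)%997=524 [pair 1] h(6,65)=(6*31+65)%997=251 [pair 2] -> [266, 524, 251]
  Sibling for proof at L0: 18
L2: h(266,524)=(266*31+524)%997=794 [pair 0] h(251,251)=(251*31+251)%997=56 [pair 1] -> [794, 56]
  Sibling for proof at L1: 524
L3: h(794,56)=(794*31+56)%997=742 [pair 0] -> [742]
  Sibling for proof at L2: 56
Root: 742
Proof path (sibling hashes from leaf to root): [18, 524, 56]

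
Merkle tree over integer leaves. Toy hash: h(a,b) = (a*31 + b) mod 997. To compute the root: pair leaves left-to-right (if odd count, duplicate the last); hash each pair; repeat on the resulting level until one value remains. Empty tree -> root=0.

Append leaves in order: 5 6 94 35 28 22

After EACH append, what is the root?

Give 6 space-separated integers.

After append 5 (leaves=[5]):
  L0: [5]
  root=5
After append 6 (leaves=[5, 6]):
  L0: [5, 6]
  L1: h(5,6)=(5*31+6)%997=161 -> [161]
  root=161
After append 94 (leaves=[5, 6, 94]):
  L0: [5, 6, 94]
  L1: h(5,6)=(5*31+6)%997=161 h(94,94)=(94*31+94)%997=17 -> [161, 17]
  L2: h(161,17)=(161*31+17)%997=23 -> [23]
  root=23
After append 35 (leaves=[5, 6, 94, 35]):
  L0: [5, 6, 94, 35]
  L1: h(5,6)=(5*31+6)%997=161 h(94,35)=(94*31+35)%997=955 -> [161, 955]
  L2: h(161,955)=(161*31+955)%997=961 -> [961]
  root=961
After append 28 (leaves=[5, 6, 94, 35, 28]):
  L0: [5, 6, 94, 35, 28]
  L1: h(5,6)=(5*31+6)%997=161 h(94,35)=(94*31+35)%997=955 h(28,28)=(28*31+28)%997=896 -> [161, 955, 896]
  L2: h(161,955)=(161*31+955)%997=961 h(896,896)=(896*31+896)%997=756 -> [961, 756]
  L3: h(961,756)=(961*31+756)%997=637 -> [637]
  root=637
After append 22 (leaves=[5, 6, 94, 35, 28, 22]):
  L0: [5, 6, 94, 35, 28, 22]
  L1: h(5,6)=(5*31+6)%997=161 h(94,35)=(94*31+35)%997=955 h(28,22)=(28*31+22)%997=890 -> [161, 955, 890]
  L2: h(161,955)=(161*31+955)%997=961 h(890,890)=(890*31+890)%997=564 -> [961, 564]
  L3: h(961,564)=(961*31+564)%997=445 -> [445]
  root=445

Answer: 5 161 23 961 637 445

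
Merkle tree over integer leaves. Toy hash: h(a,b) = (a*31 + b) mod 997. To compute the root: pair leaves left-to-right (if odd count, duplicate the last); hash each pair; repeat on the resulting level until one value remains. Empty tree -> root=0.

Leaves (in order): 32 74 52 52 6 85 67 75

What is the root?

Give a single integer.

L0: [32, 74, 52, 52, 6, 85, 67, 75]
L1: h(32,74)=(32*31+74)%997=69 h(52,52)=(52*31+52)%997=667 h(6,85)=(6*31+85)%997=271 h(67,75)=(67*31+75)%997=158 -> [69, 667, 271, 158]
L2: h(69,667)=(69*31+667)%997=812 h(271,158)=(271*31+158)%997=583 -> [812, 583]
L3: h(812,583)=(812*31+583)%997=830 -> [830]

Answer: 830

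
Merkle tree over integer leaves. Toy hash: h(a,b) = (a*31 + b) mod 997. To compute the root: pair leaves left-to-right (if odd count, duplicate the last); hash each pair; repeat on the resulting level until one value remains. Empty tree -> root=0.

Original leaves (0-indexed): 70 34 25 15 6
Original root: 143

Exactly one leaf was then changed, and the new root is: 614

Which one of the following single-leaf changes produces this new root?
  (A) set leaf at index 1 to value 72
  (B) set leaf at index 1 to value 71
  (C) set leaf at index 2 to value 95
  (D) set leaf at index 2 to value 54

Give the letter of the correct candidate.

Answer: C

Derivation:
Original leaves: [70, 34, 25, 15, 6]
Target new root: 614
Try each candidate change and compute the resulting root:
Candidate A: set leaf[1] = 72 -> leaves = [70, 72, 25, 15, 6]
  L0: [70, 72, 25, 15, 6]
  L1: h(70,72)=(70*31+72)%997=248 h(25,15)=(25*31+15)%997=790 h(6,6)=(6*31+6)%997=192 -> [248, 790, 192]
  L2: h(248,790)=(248*31+790)%997=502 h(192,192)=(192*31+192)%997=162 -> [502, 162]
  L3: h(502,162)=(502*31+162)%997=769 -> [769]
  root = 769 != target 614
Candidate B: set leaf[1] = 71 -> leaves = [70, 71, 25, 15, 6]
  L0: [70, 71, 25, 15, 6]
  L1: h(70,71)=(70*31+71)%997=247 h(25,15)=(25*31+15)%997=790 h(6,6)=(6*31+6)%997=192 -> [247, 790, 192]
  L2: h(247,790)=(247*31+790)%997=471 h(192,192)=(192*31+192)%997=162 -> [471, 162]
  L3: h(471,162)=(471*31+162)%997=805 -> [805]
  root = 805 != target 614
Candidate C: set leaf[2] = 95 -> leaves = [70, 34, 95, 15, 6]
  L0: [70, 34, 95, 15, 6]
  L1: h(70,34)=(70*31+34)%997=210 h(95,15)=(95*31+15)%997=966 h(6,6)=(6*31+6)%997=192 -> [210, 966, 192]
  L2: h(210,966)=(210*31+966)%997=497 h(192,192)=(192*31+192)%997=162 -> [497, 162]
  L3: h(497,162)=(497*31+162)%997=614 -> [614]
  root = 614 == target 614  ** MATCH **
Candidate D: set leaf[2] = 54 -> leaves = [70, 34, 54, 15, 6]
  L0: [70, 34, 54, 15, 6]
  L1: h(70,34)=(70*31+34)%997=210 h(54,15)=(54*31+15)%997=692 h(6,6)=(6*31+6)%997=192 -> [210, 692, 192]
  L2: h(210,692)=(210*31+692)%997=223 h(192,192)=(192*31+192)%997=162 -> [223, 162]
  L3: h(223,162)=(223*31+162)%997=96 -> [96]
  root = 96 != target 614
Candidate C produces the target root.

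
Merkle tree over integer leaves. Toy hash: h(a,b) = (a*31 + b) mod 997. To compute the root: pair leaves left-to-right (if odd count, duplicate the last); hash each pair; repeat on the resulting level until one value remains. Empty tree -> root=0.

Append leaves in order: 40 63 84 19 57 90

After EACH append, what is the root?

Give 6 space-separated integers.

After append 40 (leaves=[40]):
  L0: [40]
  root=40
After append 63 (leaves=[40, 63]):
  L0: [40, 63]
  L1: h(40,63)=(40*31+63)%997=306 -> [306]
  root=306
After append 84 (leaves=[40, 63, 84]):
  L0: [40, 63, 84]
  L1: h(40,63)=(40*31+63)%997=306 h(84,84)=(84*31+84)%997=694 -> [306, 694]
  L2: h(306,694)=(306*31+694)%997=210 -> [210]
  root=210
After append 19 (leaves=[40, 63, 84, 19]):
  L0: [40, 63, 84, 19]
  L1: h(40,63)=(40*31+63)%997=306 h(84,19)=(84*31+19)%997=629 -> [306, 629]
  L2: h(306,629)=(306*31+629)%997=145 -> [145]
  root=145
After append 57 (leaves=[40, 63, 84, 19, 57]):
  L0: [40, 63, 84, 19, 57]
  L1: h(40,63)=(40*31+63)%997=306 h(84,19)=(84*31+19)%997=629 h(57,57)=(57*31+57)%997=827 -> [306, 629, 827]
  L2: h(306,629)=(306*31+629)%997=145 h(827,827)=(827*31+827)%997=542 -> [145, 542]
  L3: h(145,542)=(145*31+542)%997=52 -> [52]
  root=52
After append 90 (leaves=[40, 63, 84, 19, 57, 90]):
  L0: [40, 63, 84, 19, 57, 90]
  L1: h(40,63)=(40*31+63)%997=306 h(84,19)=(84*31+19)%997=629 h(57,90)=(57*31+90)%997=860 -> [306, 629, 860]
  L2: h(306,629)=(306*31+629)%997=145 h(860,860)=(860*31+860)%997=601 -> [145, 601]
  L3: h(145,601)=(145*31+601)%997=111 -> [111]
  root=111

Answer: 40 306 210 145 52 111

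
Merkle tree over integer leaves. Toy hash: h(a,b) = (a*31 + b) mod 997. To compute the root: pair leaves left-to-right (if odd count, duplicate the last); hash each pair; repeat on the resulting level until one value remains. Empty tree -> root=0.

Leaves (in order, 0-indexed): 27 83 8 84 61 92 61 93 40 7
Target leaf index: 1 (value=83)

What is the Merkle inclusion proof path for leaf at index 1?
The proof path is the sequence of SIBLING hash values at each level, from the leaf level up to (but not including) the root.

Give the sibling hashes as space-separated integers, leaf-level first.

Answer: 27 332 646 768

Derivation:
L0 (leaves): [27, 83, 8, 84, 61, 92, 61, 93, 40, 7], target index=1
L1: h(27,83)=(27*31+83)%997=920 [pair 0] h(8,84)=(8*31+84)%997=332 [pair 1] h(61,92)=(61*31+92)%997=986 [pair 2] h(61,93)=(61*31+93)%997=987 [pair 3] h(40,7)=(40*31+7)%997=250 [pair 4] -> [920, 332, 986, 987, 250]
  Sibling for proof at L0: 27
L2: h(920,332)=(920*31+332)%997=936 [pair 0] h(986,987)=(986*31+987)%997=646 [pair 1] h(250,250)=(250*31+250)%997=24 [pair 2] -> [936, 646, 24]
  Sibling for proof at L1: 332
L3: h(936,646)=(936*31+646)%997=749 [pair 0] h(24,24)=(24*31+24)%997=768 [pair 1] -> [749, 768]
  Sibling for proof at L2: 646
L4: h(749,768)=(749*31+768)%997=59 [pair 0] -> [59]
  Sibling for proof at L3: 768
Root: 59
Proof path (sibling hashes from leaf to root): [27, 332, 646, 768]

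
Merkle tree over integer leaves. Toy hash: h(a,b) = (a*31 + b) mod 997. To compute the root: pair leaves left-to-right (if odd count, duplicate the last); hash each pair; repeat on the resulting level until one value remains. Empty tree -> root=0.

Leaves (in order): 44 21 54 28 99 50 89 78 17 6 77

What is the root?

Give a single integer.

Answer: 234

Derivation:
L0: [44, 21, 54, 28, 99, 50, 89, 78, 17, 6, 77]
L1: h(44,21)=(44*31+21)%997=388 h(54,28)=(54*31+28)%997=705 h(99,50)=(99*31+50)%997=128 h(89,78)=(89*31+78)%997=843 h(17,6)=(17*31+6)%997=533 h(77,77)=(77*31+77)%997=470 -> [388, 705, 128, 843, 533, 470]
L2: h(388,705)=(388*31+705)%997=769 h(128,843)=(128*31+843)%997=823 h(533,470)=(533*31+470)%997=44 -> [769, 823, 44]
L3: h(769,823)=(769*31+823)%997=734 h(44,44)=(44*31+44)%997=411 -> [734, 411]
L4: h(734,411)=(734*31+411)%997=234 -> [234]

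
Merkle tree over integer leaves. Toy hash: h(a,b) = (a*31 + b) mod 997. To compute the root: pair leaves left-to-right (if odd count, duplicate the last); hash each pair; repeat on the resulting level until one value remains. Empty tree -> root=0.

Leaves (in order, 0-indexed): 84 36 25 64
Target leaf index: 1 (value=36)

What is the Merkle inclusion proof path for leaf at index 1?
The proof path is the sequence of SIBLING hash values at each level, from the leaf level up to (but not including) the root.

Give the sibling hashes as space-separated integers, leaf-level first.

Answer: 84 839

Derivation:
L0 (leaves): [84, 36, 25, 64], target index=1
L1: h(84,36)=(84*31+36)%997=646 [pair 0] h(25,64)=(25*31+64)%997=839 [pair 1] -> [646, 839]
  Sibling for proof at L0: 84
L2: h(646,839)=(646*31+839)%997=925 [pair 0] -> [925]
  Sibling for proof at L1: 839
Root: 925
Proof path (sibling hashes from leaf to root): [84, 839]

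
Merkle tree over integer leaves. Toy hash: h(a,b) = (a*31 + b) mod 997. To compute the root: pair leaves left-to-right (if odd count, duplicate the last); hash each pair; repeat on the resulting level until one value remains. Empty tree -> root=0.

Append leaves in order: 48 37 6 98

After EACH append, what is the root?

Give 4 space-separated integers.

Answer: 48 528 608 700

Derivation:
After append 48 (leaves=[48]):
  L0: [48]
  root=48
After append 37 (leaves=[48, 37]):
  L0: [48, 37]
  L1: h(48,37)=(48*31+37)%997=528 -> [528]
  root=528
After append 6 (leaves=[48, 37, 6]):
  L0: [48, 37, 6]
  L1: h(48,37)=(48*31+37)%997=528 h(6,6)=(6*31+6)%997=192 -> [528, 192]
  L2: h(528,192)=(528*31+192)%997=608 -> [608]
  root=608
After append 98 (leaves=[48, 37, 6, 98]):
  L0: [48, 37, 6, 98]
  L1: h(48,37)=(48*31+37)%997=528 h(6,98)=(6*31+98)%997=284 -> [528, 284]
  L2: h(528,284)=(528*31+284)%997=700 -> [700]
  root=700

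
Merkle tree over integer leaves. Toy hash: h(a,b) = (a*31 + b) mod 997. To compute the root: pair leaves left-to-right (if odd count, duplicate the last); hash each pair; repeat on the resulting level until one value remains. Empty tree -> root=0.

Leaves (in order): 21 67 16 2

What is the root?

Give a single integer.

Answer: 822

Derivation:
L0: [21, 67, 16, 2]
L1: h(21,67)=(21*31+67)%997=718 h(16,2)=(16*31+2)%997=498 -> [718, 498]
L2: h(718,498)=(718*31+498)%997=822 -> [822]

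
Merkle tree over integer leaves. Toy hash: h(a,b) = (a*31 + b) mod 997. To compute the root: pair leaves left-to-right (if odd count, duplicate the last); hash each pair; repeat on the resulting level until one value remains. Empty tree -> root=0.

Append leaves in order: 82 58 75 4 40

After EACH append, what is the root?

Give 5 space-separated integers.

After append 82 (leaves=[82]):
  L0: [82]
  root=82
After append 58 (leaves=[82, 58]):
  L0: [82, 58]
  L1: h(82,58)=(82*31+58)%997=606 -> [606]
  root=606
After append 75 (leaves=[82, 58, 75]):
  L0: [82, 58, 75]
  L1: h(82,58)=(82*31+58)%997=606 h(75,75)=(75*31+75)%997=406 -> [606, 406]
  L2: h(606,406)=(606*31+406)%997=249 -> [249]
  root=249
After append 4 (leaves=[82, 58, 75, 4]):
  L0: [82, 58, 75, 4]
  L1: h(82,58)=(82*31+58)%997=606 h(75,4)=(75*31+4)%997=335 -> [606, 335]
  L2: h(606,335)=(606*31+335)%997=178 -> [178]
  root=178
After append 40 (leaves=[82, 58, 75, 4, 40]):
  L0: [82, 58, 75, 4, 40]
  L1: h(82,58)=(82*31+58)%997=606 h(75,4)=(75*31+4)%997=335 h(40,40)=(40*31+40)%997=283 -> [606, 335, 283]
  L2: h(606,335)=(606*31+335)%997=178 h(283,283)=(283*31+283)%997=83 -> [178, 83]
  L3: h(178,83)=(178*31+83)%997=616 -> [616]
  root=616

Answer: 82 606 249 178 616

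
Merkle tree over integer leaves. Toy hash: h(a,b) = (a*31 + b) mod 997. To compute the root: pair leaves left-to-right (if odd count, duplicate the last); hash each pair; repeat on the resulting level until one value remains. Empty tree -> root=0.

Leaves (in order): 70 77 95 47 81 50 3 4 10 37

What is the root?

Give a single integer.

Answer: 704

Derivation:
L0: [70, 77, 95, 47, 81, 50, 3, 4, 10, 37]
L1: h(70,77)=(70*31+77)%997=253 h(95,47)=(95*31+47)%997=1 h(81,50)=(81*31+50)%997=567 h(3,4)=(3*31+4)%997=97 h(10,37)=(10*31+37)%997=347 -> [253, 1, 567, 97, 347]
L2: h(253,1)=(253*31+1)%997=865 h(567,97)=(567*31+97)%997=725 h(347,347)=(347*31+347)%997=137 -> [865, 725, 137]
L3: h(865,725)=(865*31+725)%997=621 h(137,137)=(137*31+137)%997=396 -> [621, 396]
L4: h(621,396)=(621*31+396)%997=704 -> [704]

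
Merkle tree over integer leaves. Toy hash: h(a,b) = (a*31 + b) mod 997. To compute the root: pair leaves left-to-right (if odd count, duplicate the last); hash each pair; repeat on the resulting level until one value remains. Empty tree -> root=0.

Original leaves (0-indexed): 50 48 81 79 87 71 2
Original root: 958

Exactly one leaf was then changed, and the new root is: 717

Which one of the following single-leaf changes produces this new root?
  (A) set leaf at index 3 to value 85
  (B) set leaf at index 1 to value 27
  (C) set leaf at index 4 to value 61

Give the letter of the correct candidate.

Original leaves: [50, 48, 81, 79, 87, 71, 2]
Target new root: 717
Try each candidate change and compute the resulting root:
Candidate A: set leaf[3] = 85 -> leaves = [50, 48, 81, 85, 87, 71, 2]
  L0: [50, 48, 81, 85, 87, 71, 2]
  L1: h(50,48)=(50*31+48)%997=601 h(81,85)=(81*31+85)%997=602 h(87,71)=(87*31+71)%997=774 h(2,2)=(2*31+2)%997=64 -> [601, 602, 774, 64]
  L2: h(601,602)=(601*31+602)%997=290 h(774,64)=(774*31+64)%997=130 -> [290, 130]
  L3: h(290,130)=(290*31+130)%997=147 -> [147]
  root = 147 != target 717
Candidate B: set leaf[1] = 27 -> leaves = [50, 27, 81, 79, 87, 71, 2]
  L0: [50, 27, 81, 79, 87, 71, 2]
  L1: h(50,27)=(50*31+27)%997=580 h(81,79)=(81*31+79)%997=596 h(87,71)=(87*31+71)%997=774 h(2,2)=(2*31+2)%997=64 -> [580, 596, 774, 64]
  L2: h(580,596)=(580*31+596)%997=630 h(774,64)=(774*31+64)%997=130 -> [630, 130]
  L3: h(630,130)=(630*31+130)%997=717 -> [717]
  root = 717 == target 717  ** MATCH **
Candidate C: set leaf[4] = 61 -> leaves = [50, 48, 81, 79, 61, 71, 2]
  L0: [50, 48, 81, 79, 61, 71, 2]
  L1: h(50,48)=(50*31+48)%997=601 h(81,79)=(81*31+79)%997=596 h(61,71)=(61*31+71)%997=965 h(2,2)=(2*31+2)%997=64 -> [601, 596, 965, 64]
  L2: h(601,596)=(601*31+596)%997=284 h(965,64)=(965*31+64)%997=69 -> [284, 69]
  L3: h(284,69)=(284*31+69)%997=897 -> [897]
  root = 897 != target 717
Candidate B produces the target root.

Answer: B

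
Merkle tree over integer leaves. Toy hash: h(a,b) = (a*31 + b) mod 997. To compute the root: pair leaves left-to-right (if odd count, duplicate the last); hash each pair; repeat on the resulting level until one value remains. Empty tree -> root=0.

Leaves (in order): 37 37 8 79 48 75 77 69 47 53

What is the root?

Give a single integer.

Answer: 691

Derivation:
L0: [37, 37, 8, 79, 48, 75, 77, 69, 47, 53]
L1: h(37,37)=(37*31+37)%997=187 h(8,79)=(8*31+79)%997=327 h(48,75)=(48*31+75)%997=566 h(77,69)=(77*31+69)%997=462 h(47,53)=(47*31+53)%997=513 -> [187, 327, 566, 462, 513]
L2: h(187,327)=(187*31+327)%997=142 h(566,462)=(566*31+462)%997=62 h(513,513)=(513*31+513)%997=464 -> [142, 62, 464]
L3: h(142,62)=(142*31+62)%997=476 h(464,464)=(464*31+464)%997=890 -> [476, 890]
L4: h(476,890)=(476*31+890)%997=691 -> [691]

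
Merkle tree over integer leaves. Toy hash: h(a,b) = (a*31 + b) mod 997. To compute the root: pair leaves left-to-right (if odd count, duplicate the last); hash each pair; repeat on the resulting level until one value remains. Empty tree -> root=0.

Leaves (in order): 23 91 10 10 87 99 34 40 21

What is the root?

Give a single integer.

L0: [23, 91, 10, 10, 87, 99, 34, 40, 21]
L1: h(23,91)=(23*31+91)%997=804 h(10,10)=(10*31+10)%997=320 h(87,99)=(87*31+99)%997=802 h(34,40)=(34*31+40)%997=97 h(21,21)=(21*31+21)%997=672 -> [804, 320, 802, 97, 672]
L2: h(804,320)=(804*31+320)%997=319 h(802,97)=(802*31+97)%997=34 h(672,672)=(672*31+672)%997=567 -> [319, 34, 567]
L3: h(319,34)=(319*31+34)%997=950 h(567,567)=(567*31+567)%997=198 -> [950, 198]
L4: h(950,198)=(950*31+198)%997=735 -> [735]

Answer: 735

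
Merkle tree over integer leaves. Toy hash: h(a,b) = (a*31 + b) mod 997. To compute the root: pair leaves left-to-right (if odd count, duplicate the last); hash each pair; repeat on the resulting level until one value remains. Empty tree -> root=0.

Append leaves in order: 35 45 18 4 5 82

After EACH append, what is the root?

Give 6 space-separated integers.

After append 35 (leaves=[35]):
  L0: [35]
  root=35
After append 45 (leaves=[35, 45]):
  L0: [35, 45]
  L1: h(35,45)=(35*31+45)%997=133 -> [133]
  root=133
After append 18 (leaves=[35, 45, 18]):
  L0: [35, 45, 18]
  L1: h(35,45)=(35*31+45)%997=133 h(18,18)=(18*31+18)%997=576 -> [133, 576]
  L2: h(133,576)=(133*31+576)%997=711 -> [711]
  root=711
After append 4 (leaves=[35, 45, 18, 4]):
  L0: [35, 45, 18, 4]
  L1: h(35,45)=(35*31+45)%997=133 h(18,4)=(18*31+4)%997=562 -> [133, 562]
  L2: h(133,562)=(133*31+562)%997=697 -> [697]
  root=697
After append 5 (leaves=[35, 45, 18, 4, 5]):
  L0: [35, 45, 18, 4, 5]
  L1: h(35,45)=(35*31+45)%997=133 h(18,4)=(18*31+4)%997=562 h(5,5)=(5*31+5)%997=160 -> [133, 562, 160]
  L2: h(133,562)=(133*31+562)%997=697 h(160,160)=(160*31+160)%997=135 -> [697, 135]
  L3: h(697,135)=(697*31+135)%997=805 -> [805]
  root=805
After append 82 (leaves=[35, 45, 18, 4, 5, 82]):
  L0: [35, 45, 18, 4, 5, 82]
  L1: h(35,45)=(35*31+45)%997=133 h(18,4)=(18*31+4)%997=562 h(5,82)=(5*31+82)%997=237 -> [133, 562, 237]
  L2: h(133,562)=(133*31+562)%997=697 h(237,237)=(237*31+237)%997=605 -> [697, 605]
  L3: h(697,605)=(697*31+605)%997=278 -> [278]
  root=278

Answer: 35 133 711 697 805 278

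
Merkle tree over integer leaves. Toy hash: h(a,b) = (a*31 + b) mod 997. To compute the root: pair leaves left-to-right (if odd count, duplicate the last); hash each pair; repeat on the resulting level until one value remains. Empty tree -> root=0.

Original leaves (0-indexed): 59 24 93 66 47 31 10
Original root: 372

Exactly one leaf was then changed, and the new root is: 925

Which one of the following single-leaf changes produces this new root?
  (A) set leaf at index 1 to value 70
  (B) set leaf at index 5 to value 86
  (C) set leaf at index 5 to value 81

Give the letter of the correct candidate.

Original leaves: [59, 24, 93, 66, 47, 31, 10]
Target new root: 925
Try each candidate change and compute the resulting root:
Candidate A: set leaf[1] = 70 -> leaves = [59, 70, 93, 66, 47, 31, 10]
  L0: [59, 70, 93, 66, 47, 31, 10]
  L1: h(59,70)=(59*31+70)%997=902 h(93,66)=(93*31+66)%997=955 h(47,31)=(47*31+31)%997=491 h(10,10)=(10*31+10)%997=320 -> [902, 955, 491, 320]
  L2: h(902,955)=(902*31+955)%997=4 h(491,320)=(491*31+320)%997=586 -> [4, 586]
  L3: h(4,586)=(4*31+586)%997=710 -> [710]
  root = 710 != target 925
Candidate B: set leaf[5] = 86 -> leaves = [59, 24, 93, 66, 47, 86, 10]
  L0: [59, 24, 93, 66, 47, 86, 10]
  L1: h(59,24)=(59*31+24)%997=856 h(93,66)=(93*31+66)%997=955 h(47,86)=(47*31+86)%997=546 h(10,10)=(10*31+10)%997=320 -> [856, 955, 546, 320]
  L2: h(856,955)=(856*31+955)%997=572 h(546,320)=(546*31+320)%997=297 -> [572, 297]
  L3: h(572,297)=(572*31+297)%997=83 -> [83]
  root = 83 != target 925
Candidate C: set leaf[5] = 81 -> leaves = [59, 24, 93, 66, 47, 81, 10]
  L0: [59, 24, 93, 66, 47, 81, 10]
  L1: h(59,24)=(59*31+24)%997=856 h(93,66)=(93*31+66)%997=955 h(47,81)=(47*31+81)%997=541 h(10,10)=(10*31+10)%997=320 -> [856, 955, 541, 320]
  L2: h(856,955)=(856*31+955)%997=572 h(541,320)=(541*31+320)%997=142 -> [572, 142]
  L3: h(572,142)=(572*31+142)%997=925 -> [925]
  root = 925 == target 925  ** MATCH **
Candidate C produces the target root.

Answer: C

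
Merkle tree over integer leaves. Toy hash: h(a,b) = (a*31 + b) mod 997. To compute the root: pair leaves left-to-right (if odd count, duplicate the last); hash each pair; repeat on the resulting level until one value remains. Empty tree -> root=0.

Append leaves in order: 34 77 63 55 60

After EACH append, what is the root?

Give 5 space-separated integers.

After append 34 (leaves=[34]):
  L0: [34]
  root=34
After append 77 (leaves=[34, 77]):
  L0: [34, 77]
  L1: h(34,77)=(34*31+77)%997=134 -> [134]
  root=134
After append 63 (leaves=[34, 77, 63]):
  L0: [34, 77, 63]
  L1: h(34,77)=(34*31+77)%997=134 h(63,63)=(63*31+63)%997=22 -> [134, 22]
  L2: h(134,22)=(134*31+22)%997=188 -> [188]
  root=188
After append 55 (leaves=[34, 77, 63, 55]):
  L0: [34, 77, 63, 55]
  L1: h(34,77)=(34*31+77)%997=134 h(63,55)=(63*31+55)%997=14 -> [134, 14]
  L2: h(134,14)=(134*31+14)%997=180 -> [180]
  root=180
After append 60 (leaves=[34, 77, 63, 55, 60]):
  L0: [34, 77, 63, 55, 60]
  L1: h(34,77)=(34*31+77)%997=134 h(63,55)=(63*31+55)%997=14 h(60,60)=(60*31+60)%997=923 -> [134, 14, 923]
  L2: h(134,14)=(134*31+14)%997=180 h(923,923)=(923*31+923)%997=623 -> [180, 623]
  L3: h(180,623)=(180*31+623)%997=221 -> [221]
  root=221

Answer: 34 134 188 180 221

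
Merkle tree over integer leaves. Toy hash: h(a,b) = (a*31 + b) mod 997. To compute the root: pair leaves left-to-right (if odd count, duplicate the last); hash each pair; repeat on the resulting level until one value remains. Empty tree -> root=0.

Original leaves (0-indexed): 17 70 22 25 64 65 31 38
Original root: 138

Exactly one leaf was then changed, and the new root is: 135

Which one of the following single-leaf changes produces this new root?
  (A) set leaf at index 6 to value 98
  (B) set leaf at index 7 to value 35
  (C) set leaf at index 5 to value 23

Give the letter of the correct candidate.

Answer: B

Derivation:
Original leaves: [17, 70, 22, 25, 64, 65, 31, 38]
Target new root: 135
Try each candidate change and compute the resulting root:
Candidate A: set leaf[6] = 98 -> leaves = [17, 70, 22, 25, 64, 65, 98, 38]
  L0: [17, 70, 22, 25, 64, 65, 98, 38]
  L1: h(17,70)=(17*31+70)%997=597 h(22,25)=(22*31+25)%997=707 h(64,65)=(64*31+65)%997=55 h(98,38)=(98*31+38)%997=85 -> [597, 707, 55, 85]
  L2: h(597,707)=(597*31+707)%997=271 h(55,85)=(55*31+85)%997=793 -> [271, 793]
  L3: h(271,793)=(271*31+793)%997=221 -> [221]
  root = 221 != target 135
Candidate B: set leaf[7] = 35 -> leaves = [17, 70, 22, 25, 64, 65, 31, 35]
  L0: [17, 70, 22, 25, 64, 65, 31, 35]
  L1: h(17,70)=(17*31+70)%997=597 h(22,25)=(22*31+25)%997=707 h(64,65)=(64*31+65)%997=55 h(31,35)=(31*31+35)%997=996 -> [597, 707, 55, 996]
  L2: h(597,707)=(597*31+707)%997=271 h(55,996)=(55*31+996)%997=707 -> [271, 707]
  L3: h(271,707)=(271*31+707)%997=135 -> [135]
  root = 135 == target 135  ** MATCH **
Candidate C: set leaf[5] = 23 -> leaves = [17, 70, 22, 25, 64, 23, 31, 38]
  L0: [17, 70, 22, 25, 64, 23, 31, 38]
  L1: h(17,70)=(17*31+70)%997=597 h(22,25)=(22*31+25)%997=707 h(64,23)=(64*31+23)%997=13 h(31,38)=(31*31+38)%997=2 -> [597, 707, 13, 2]
  L2: h(597,707)=(597*31+707)%997=271 h(13,2)=(13*31+2)%997=405 -> [271, 405]
  L3: h(271,405)=(271*31+405)%997=830 -> [830]
  root = 830 != target 135
Candidate B produces the target root.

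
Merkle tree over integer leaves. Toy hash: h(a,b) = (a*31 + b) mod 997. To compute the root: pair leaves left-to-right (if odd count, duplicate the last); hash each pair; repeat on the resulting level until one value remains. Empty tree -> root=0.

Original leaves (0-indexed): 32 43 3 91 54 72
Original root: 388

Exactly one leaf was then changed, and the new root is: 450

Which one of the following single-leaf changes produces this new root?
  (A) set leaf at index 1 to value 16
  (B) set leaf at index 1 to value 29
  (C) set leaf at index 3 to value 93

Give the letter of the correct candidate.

Answer: C

Derivation:
Original leaves: [32, 43, 3, 91, 54, 72]
Target new root: 450
Try each candidate change and compute the resulting root:
Candidate A: set leaf[1] = 16 -> leaves = [32, 16, 3, 91, 54, 72]
  L0: [32, 16, 3, 91, 54, 72]
  L1: h(32,16)=(32*31+16)%997=11 h(3,91)=(3*31+91)%997=184 h(54,72)=(54*31+72)%997=749 -> [11, 184, 749]
  L2: h(11,184)=(11*31+184)%997=525 h(749,749)=(749*31+749)%997=40 -> [525, 40]
  L3: h(525,40)=(525*31+40)%997=363 -> [363]
  root = 363 != target 450
Candidate B: set leaf[1] = 29 -> leaves = [32, 29, 3, 91, 54, 72]
  L0: [32, 29, 3, 91, 54, 72]
  L1: h(32,29)=(32*31+29)%997=24 h(3,91)=(3*31+91)%997=184 h(54,72)=(54*31+72)%997=749 -> [24, 184, 749]
  L2: h(24,184)=(24*31+184)%997=928 h(749,749)=(749*31+749)%997=40 -> [928, 40]
  L3: h(928,40)=(928*31+40)%997=892 -> [892]
  root = 892 != target 450
Candidate C: set leaf[3] = 93 -> leaves = [32, 43, 3, 93, 54, 72]
  L0: [32, 43, 3, 93, 54, 72]
  L1: h(32,43)=(32*31+43)%997=38 h(3,93)=(3*31+93)%997=186 h(54,72)=(54*31+72)%997=749 -> [38, 186, 749]
  L2: h(38,186)=(38*31+186)%997=367 h(749,749)=(749*31+749)%997=40 -> [367, 40]
  L3: h(367,40)=(367*31+40)%997=450 -> [450]
  root = 450 == target 450  ** MATCH **
Candidate C produces the target root.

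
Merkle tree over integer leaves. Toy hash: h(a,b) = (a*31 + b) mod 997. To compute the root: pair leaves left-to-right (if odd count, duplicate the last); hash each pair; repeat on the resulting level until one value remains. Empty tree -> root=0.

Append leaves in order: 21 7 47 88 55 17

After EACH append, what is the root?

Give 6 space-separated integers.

After append 21 (leaves=[21]):
  L0: [21]
  root=21
After append 7 (leaves=[21, 7]):
  L0: [21, 7]
  L1: h(21,7)=(21*31+7)%997=658 -> [658]
  root=658
After append 47 (leaves=[21, 7, 47]):
  L0: [21, 7, 47]
  L1: h(21,7)=(21*31+7)%997=658 h(47,47)=(47*31+47)%997=507 -> [658, 507]
  L2: h(658,507)=(658*31+507)%997=965 -> [965]
  root=965
After append 88 (leaves=[21, 7, 47, 88]):
  L0: [21, 7, 47, 88]
  L1: h(21,7)=(21*31+7)%997=658 h(47,88)=(47*31+88)%997=548 -> [658, 548]
  L2: h(658,548)=(658*31+548)%997=9 -> [9]
  root=9
After append 55 (leaves=[21, 7, 47, 88, 55]):
  L0: [21, 7, 47, 88, 55]
  L1: h(21,7)=(21*31+7)%997=658 h(47,88)=(47*31+88)%997=548 h(55,55)=(55*31+55)%997=763 -> [658, 548, 763]
  L2: h(658,548)=(658*31+548)%997=9 h(763,763)=(763*31+763)%997=488 -> [9, 488]
  L3: h(9,488)=(9*31+488)%997=767 -> [767]
  root=767
After append 17 (leaves=[21, 7, 47, 88, 55, 17]):
  L0: [21, 7, 47, 88, 55, 17]
  L1: h(21,7)=(21*31+7)%997=658 h(47,88)=(47*31+88)%997=548 h(55,17)=(55*31+17)%997=725 -> [658, 548, 725]
  L2: h(658,548)=(658*31+548)%997=9 h(725,725)=(725*31+725)%997=269 -> [9, 269]
  L3: h(9,269)=(9*31+269)%997=548 -> [548]
  root=548

Answer: 21 658 965 9 767 548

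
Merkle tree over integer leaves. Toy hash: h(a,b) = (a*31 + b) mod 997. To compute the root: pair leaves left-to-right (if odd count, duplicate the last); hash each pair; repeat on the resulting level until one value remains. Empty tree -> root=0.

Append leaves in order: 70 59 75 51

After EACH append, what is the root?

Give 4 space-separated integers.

Answer: 70 235 712 688

Derivation:
After append 70 (leaves=[70]):
  L0: [70]
  root=70
After append 59 (leaves=[70, 59]):
  L0: [70, 59]
  L1: h(70,59)=(70*31+59)%997=235 -> [235]
  root=235
After append 75 (leaves=[70, 59, 75]):
  L0: [70, 59, 75]
  L1: h(70,59)=(70*31+59)%997=235 h(75,75)=(75*31+75)%997=406 -> [235, 406]
  L2: h(235,406)=(235*31+406)%997=712 -> [712]
  root=712
After append 51 (leaves=[70, 59, 75, 51]):
  L0: [70, 59, 75, 51]
  L1: h(70,59)=(70*31+59)%997=235 h(75,51)=(75*31+51)%997=382 -> [235, 382]
  L2: h(235,382)=(235*31+382)%997=688 -> [688]
  root=688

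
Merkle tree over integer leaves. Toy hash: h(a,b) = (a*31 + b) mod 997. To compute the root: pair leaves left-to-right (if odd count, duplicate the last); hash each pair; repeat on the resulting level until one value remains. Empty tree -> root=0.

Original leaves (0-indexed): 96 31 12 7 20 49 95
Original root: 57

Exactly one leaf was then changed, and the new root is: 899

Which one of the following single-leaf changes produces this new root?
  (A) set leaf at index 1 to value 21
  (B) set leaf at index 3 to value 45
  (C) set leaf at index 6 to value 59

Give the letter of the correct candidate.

Original leaves: [96, 31, 12, 7, 20, 49, 95]
Target new root: 899
Try each candidate change and compute the resulting root:
Candidate A: set leaf[1] = 21 -> leaves = [96, 21, 12, 7, 20, 49, 95]
  L0: [96, 21, 12, 7, 20, 49, 95]
  L1: h(96,21)=(96*31+21)%997=6 h(12,7)=(12*31+7)%997=379 h(20,49)=(20*31+49)%997=669 h(95,95)=(95*31+95)%997=49 -> [6, 379, 669, 49]
  L2: h(6,379)=(6*31+379)%997=565 h(669,49)=(669*31+49)%997=848 -> [565, 848]
  L3: h(565,848)=(565*31+848)%997=417 -> [417]
  root = 417 != target 899
Candidate B: set leaf[3] = 45 -> leaves = [96, 31, 12, 45, 20, 49, 95]
  L0: [96, 31, 12, 45, 20, 49, 95]
  L1: h(96,31)=(96*31+31)%997=16 h(12,45)=(12*31+45)%997=417 h(20,49)=(20*31+49)%997=669 h(95,95)=(95*31+95)%997=49 -> [16, 417, 669, 49]
  L2: h(16,417)=(16*31+417)%997=913 h(669,49)=(669*31+49)%997=848 -> [913, 848]
  L3: h(913,848)=(913*31+848)%997=238 -> [238]
  root = 238 != target 899
Candidate C: set leaf[6] = 59 -> leaves = [96, 31, 12, 7, 20, 49, 59]
  L0: [96, 31, 12, 7, 20, 49, 59]
  L1: h(96,31)=(96*31+31)%997=16 h(12,7)=(12*31+7)%997=379 h(20,49)=(20*31+49)%997=669 h(59,59)=(59*31+59)%997=891 -> [16, 379, 669, 891]
  L2: h(16,379)=(16*31+379)%997=875 h(669,891)=(669*31+891)%997=693 -> [875, 693]
  L3: h(875,693)=(875*31+693)%997=899 -> [899]
  root = 899 == target 899  ** MATCH **
Candidate C produces the target root.

Answer: C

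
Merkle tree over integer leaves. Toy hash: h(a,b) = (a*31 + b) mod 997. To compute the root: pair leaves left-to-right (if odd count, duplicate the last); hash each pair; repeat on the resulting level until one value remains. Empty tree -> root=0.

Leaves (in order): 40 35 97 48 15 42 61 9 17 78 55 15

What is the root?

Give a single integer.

Answer: 448

Derivation:
L0: [40, 35, 97, 48, 15, 42, 61, 9, 17, 78, 55, 15]
L1: h(40,35)=(40*31+35)%997=278 h(97,48)=(97*31+48)%997=64 h(15,42)=(15*31+42)%997=507 h(61,9)=(61*31+9)%997=903 h(17,78)=(17*31+78)%997=605 h(55,15)=(55*31+15)%997=723 -> [278, 64, 507, 903, 605, 723]
L2: h(278,64)=(278*31+64)%997=706 h(507,903)=(507*31+903)%997=668 h(605,723)=(605*31+723)%997=535 -> [706, 668, 535]
L3: h(706,668)=(706*31+668)%997=620 h(535,535)=(535*31+535)%997=171 -> [620, 171]
L4: h(620,171)=(620*31+171)%997=448 -> [448]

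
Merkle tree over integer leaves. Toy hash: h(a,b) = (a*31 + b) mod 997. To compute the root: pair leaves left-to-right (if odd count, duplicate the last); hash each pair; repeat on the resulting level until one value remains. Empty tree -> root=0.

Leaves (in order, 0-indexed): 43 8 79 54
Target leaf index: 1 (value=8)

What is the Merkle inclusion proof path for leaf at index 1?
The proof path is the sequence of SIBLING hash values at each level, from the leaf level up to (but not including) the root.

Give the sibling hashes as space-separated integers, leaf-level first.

L0 (leaves): [43, 8, 79, 54], target index=1
L1: h(43,8)=(43*31+8)%997=344 [pair 0] h(79,54)=(79*31+54)%997=509 [pair 1] -> [344, 509]
  Sibling for proof at L0: 43
L2: h(344,509)=(344*31+509)%997=206 [pair 0] -> [206]
  Sibling for proof at L1: 509
Root: 206
Proof path (sibling hashes from leaf to root): [43, 509]

Answer: 43 509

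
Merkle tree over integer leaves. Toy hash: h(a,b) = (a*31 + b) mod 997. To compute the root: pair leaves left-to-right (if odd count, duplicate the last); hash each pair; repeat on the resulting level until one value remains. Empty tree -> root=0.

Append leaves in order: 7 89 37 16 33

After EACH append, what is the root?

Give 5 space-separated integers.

After append 7 (leaves=[7]):
  L0: [7]
  root=7
After append 89 (leaves=[7, 89]):
  L0: [7, 89]
  L1: h(7,89)=(7*31+89)%997=306 -> [306]
  root=306
After append 37 (leaves=[7, 89, 37]):
  L0: [7, 89, 37]
  L1: h(7,89)=(7*31+89)%997=306 h(37,37)=(37*31+37)%997=187 -> [306, 187]
  L2: h(306,187)=(306*31+187)%997=700 -> [700]
  root=700
After append 16 (leaves=[7, 89, 37, 16]):
  L0: [7, 89, 37, 16]
  L1: h(7,89)=(7*31+89)%997=306 h(37,16)=(37*31+16)%997=166 -> [306, 166]
  L2: h(306,166)=(306*31+166)%997=679 -> [679]
  root=679
After append 33 (leaves=[7, 89, 37, 16, 33]):
  L0: [7, 89, 37, 16, 33]
  L1: h(7,89)=(7*31+89)%997=306 h(37,16)=(37*31+16)%997=166 h(33,33)=(33*31+33)%997=59 -> [306, 166, 59]
  L2: h(306,166)=(306*31+166)%997=679 h(59,59)=(59*31+59)%997=891 -> [679, 891]
  L3: h(679,891)=(679*31+891)%997=6 -> [6]
  root=6

Answer: 7 306 700 679 6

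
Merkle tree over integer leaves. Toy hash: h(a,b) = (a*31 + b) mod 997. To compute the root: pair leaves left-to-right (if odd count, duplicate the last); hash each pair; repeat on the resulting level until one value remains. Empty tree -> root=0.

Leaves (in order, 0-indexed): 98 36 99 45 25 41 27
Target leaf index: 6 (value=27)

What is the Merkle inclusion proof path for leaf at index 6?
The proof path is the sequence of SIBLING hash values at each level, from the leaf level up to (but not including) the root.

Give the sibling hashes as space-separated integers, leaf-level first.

Answer: 27 816 702

Derivation:
L0 (leaves): [98, 36, 99, 45, 25, 41, 27], target index=6
L1: h(98,36)=(98*31+36)%997=83 [pair 0] h(99,45)=(99*31+45)%997=123 [pair 1] h(25,41)=(25*31+41)%997=816 [pair 2] h(27,27)=(27*31+27)%997=864 [pair 3] -> [83, 123, 816, 864]
  Sibling for proof at L0: 27
L2: h(83,123)=(83*31+123)%997=702 [pair 0] h(816,864)=(816*31+864)%997=238 [pair 1] -> [702, 238]
  Sibling for proof at L1: 816
L3: h(702,238)=(702*31+238)%997=66 [pair 0] -> [66]
  Sibling for proof at L2: 702
Root: 66
Proof path (sibling hashes from leaf to root): [27, 816, 702]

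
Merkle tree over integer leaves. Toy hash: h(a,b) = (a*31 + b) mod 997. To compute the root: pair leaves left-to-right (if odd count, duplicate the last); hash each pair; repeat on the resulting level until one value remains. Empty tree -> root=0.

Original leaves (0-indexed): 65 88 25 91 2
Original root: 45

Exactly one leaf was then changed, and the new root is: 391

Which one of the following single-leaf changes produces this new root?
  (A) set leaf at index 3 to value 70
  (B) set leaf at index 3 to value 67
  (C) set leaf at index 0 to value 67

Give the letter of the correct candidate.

Answer: A

Derivation:
Original leaves: [65, 88, 25, 91, 2]
Target new root: 391
Try each candidate change and compute the resulting root:
Candidate A: set leaf[3] = 70 -> leaves = [65, 88, 25, 70, 2]
  L0: [65, 88, 25, 70, 2]
  L1: h(65,88)=(65*31+88)%997=109 h(25,70)=(25*31+70)%997=845 h(2,2)=(2*31+2)%997=64 -> [109, 845, 64]
  L2: h(109,845)=(109*31+845)%997=236 h(64,64)=(64*31+64)%997=54 -> [236, 54]
  L3: h(236,54)=(236*31+54)%997=391 -> [391]
  root = 391 == target 391  ** MATCH **
Candidate B: set leaf[3] = 67 -> leaves = [65, 88, 25, 67, 2]
  L0: [65, 88, 25, 67, 2]
  L1: h(65,88)=(65*31+88)%997=109 h(25,67)=(25*31+67)%997=842 h(2,2)=(2*31+2)%997=64 -> [109, 842, 64]
  L2: h(109,842)=(109*31+842)%997=233 h(64,64)=(64*31+64)%997=54 -> [233, 54]
  L3: h(233,54)=(233*31+54)%997=298 -> [298]
  root = 298 != target 391
Candidate C: set leaf[0] = 67 -> leaves = [67, 88, 25, 91, 2]
  L0: [67, 88, 25, 91, 2]
  L1: h(67,88)=(67*31+88)%997=171 h(25,91)=(25*31+91)%997=866 h(2,2)=(2*31+2)%997=64 -> [171, 866, 64]
  L2: h(171,866)=(171*31+866)%997=185 h(64,64)=(64*31+64)%997=54 -> [185, 54]
  L3: h(185,54)=(185*31+54)%997=804 -> [804]
  root = 804 != target 391
Candidate A produces the target root.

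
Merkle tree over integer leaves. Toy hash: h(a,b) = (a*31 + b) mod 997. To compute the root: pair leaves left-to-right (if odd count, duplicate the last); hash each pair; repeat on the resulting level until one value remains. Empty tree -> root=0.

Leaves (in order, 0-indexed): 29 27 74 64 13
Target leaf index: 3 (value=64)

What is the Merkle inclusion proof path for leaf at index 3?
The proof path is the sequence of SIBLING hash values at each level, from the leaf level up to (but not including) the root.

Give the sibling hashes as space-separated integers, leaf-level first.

L0 (leaves): [29, 27, 74, 64, 13], target index=3
L1: h(29,27)=(29*31+27)%997=926 [pair 0] h(74,64)=(74*31+64)%997=364 [pair 1] h(13,13)=(13*31+13)%997=416 [pair 2] -> [926, 364, 416]
  Sibling for proof at L0: 74
L2: h(926,364)=(926*31+364)%997=157 [pair 0] h(416,416)=(416*31+416)%997=351 [pair 1] -> [157, 351]
  Sibling for proof at L1: 926
L3: h(157,351)=(157*31+351)%997=233 [pair 0] -> [233]
  Sibling for proof at L2: 351
Root: 233
Proof path (sibling hashes from leaf to root): [74, 926, 351]

Answer: 74 926 351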